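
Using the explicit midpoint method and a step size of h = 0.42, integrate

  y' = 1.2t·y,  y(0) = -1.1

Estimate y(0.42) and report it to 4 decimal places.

-1.2164

Midpoint: k1 = f(t_n, y_n); k2 = f(t_n + h/2, y_n + (h/2)·k1); y_{n+1} = y_n + h·k2.
t=0.000000, y=-1.100000:
  k1 = f(0.000000, -1.100000) = 0.000000
  k2 = f(0.210000, -1.100000) = -0.277200
  y ← -1.100000 + 0.42·(-0.277200) = -1.216424
y(0.42) ≈ -1.2164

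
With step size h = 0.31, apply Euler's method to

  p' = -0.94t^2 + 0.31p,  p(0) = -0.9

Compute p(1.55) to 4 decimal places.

Euler: p_{n+1} = p_n + h·f(t_n, p_n).
t=0.000000, p=-0.900000: f=-0.279000 → p ← -0.900000 + 0.31·(-0.279000) = -0.986490
t=0.310000, p=-0.986490: f=-0.396146 → p ← -0.986490 + 0.31·(-0.396146) = -1.109295
t=0.620000, p=-1.109295: f=-0.705218 → p ← -1.109295 + 0.31·(-0.705218) = -1.327913
t=0.930000, p=-1.327913: f=-1.224659 → p ← -1.327913 + 0.31·(-1.224659) = -1.707557
t=1.240000, p=-1.707557: f=-1.974687 → p ← -1.707557 + 0.31·(-1.974687) = -2.319710
p(1.55) ≈ -2.3197

-2.3197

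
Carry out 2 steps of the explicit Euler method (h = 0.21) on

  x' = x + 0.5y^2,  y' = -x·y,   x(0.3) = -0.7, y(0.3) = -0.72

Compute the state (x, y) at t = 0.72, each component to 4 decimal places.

-0.8874, -0.9633

Euler on (x,y): x_{n+1} = x_n + h·x', y_{n+1} = y_n + h·y'.
0.300000: (-0.700000, -0.720000); f=(-0.440800, -0.504000) → (-0.792568, -0.825840)
0.510000: (-0.792568, -0.825840); f=(-0.451562, -0.654534) → (-0.887396, -0.963292)
(x(0.72), y(0.72)) ≈ (-0.8874, -0.9633)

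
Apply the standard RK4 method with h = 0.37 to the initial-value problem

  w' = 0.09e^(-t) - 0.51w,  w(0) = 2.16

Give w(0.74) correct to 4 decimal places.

RK4: k1 = f(t_n, w_n); k2 = f(t_n + h/2, w_n + (h/2)·k1); k3 = f(t_n + h/2, w_n + (h/2)·k2); k4 = f(t_n + h, w_n + h·k3); w_{n+1} = w_n + (h/6)·(k1 + 2k2 + 2k3 + k4).
t=0.000000, w=2.160000:
  k1 = f(0.000000, 2.160000) = -1.011600
  k2 = f(0.185000, 1.972854) = -0.931356
  k3 = f(0.185000, 1.987699) = -0.938927
  k4 = f(0.370000, 1.812597) = -0.862258
  w ← 2.160000 + (0.37/6)·(k1 + 2k2 + 2k3 + k4) = 1.813777
t=0.370000, w=1.813777:
  k1 = f(0.370000, 1.813777) = -0.862860
  k2 = f(0.555000, 1.654148) = -0.791949
  k3 = f(0.555000, 1.667267) = -0.798639
  k4 = f(0.740000, 1.518281) = -0.731383
  w ← 1.813777 + (0.37/6)·(k1 + 2k2 + 2k3 + k4) = 1.519293
w(0.74) ≈ 1.5193

1.5193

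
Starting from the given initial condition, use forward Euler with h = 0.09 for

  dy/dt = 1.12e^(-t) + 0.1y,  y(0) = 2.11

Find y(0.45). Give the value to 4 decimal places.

Euler: y_{n+1} = y_n + h·f(t_n, y_n).
t=0.000000, y=2.110000: f=1.331000 → y ← 2.110000 + 0.09·1.331000 = 2.229790
t=0.090000, y=2.229790: f=1.246582 → y ← 2.229790 + 0.09·1.246582 = 2.341982
t=0.180000, y=2.341982: f=1.169701 → y ← 2.341982 + 0.09·1.169701 = 2.447255
t=0.270000, y=2.447255: f=1.099711 → y ← 2.447255 + 0.09·1.099711 = 2.546229
t=0.360000, y=2.546229: f=1.036020 → y ← 2.546229 + 0.09·1.036020 = 2.639471
y(0.45) ≈ 2.6395

2.6395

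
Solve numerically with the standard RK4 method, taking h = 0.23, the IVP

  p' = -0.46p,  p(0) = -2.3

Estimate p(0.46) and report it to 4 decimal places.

RK4: k1 = f(x_n, p_n); k2 = f(x_n + h/2, p_n + (h/2)·k1); k3 = f(x_n + h/2, p_n + (h/2)·k2); k4 = f(x_n + h, p_n + h·k3); p_{n+1} = p_n + (h/6)·(k1 + 2k2 + 2k3 + k4).
x=0.000000, p=-2.300000:
  k1 = f(0.000000, -2.300000) = 1.058000
  k2 = f(0.115000, -2.178330) = 1.002032
  k3 = f(0.115000, -2.184766) = 1.004993
  k4 = f(0.230000, -2.068852) = 0.951672
  p ← -2.300000 + (0.23/6)·(k1 + 2k2 + 2k3 + k4) = -2.069091
x=0.230000, p=-2.069091:
  k1 = f(0.230000, -2.069091) = 0.951782
  k2 = f(0.345000, -1.959636) = 0.901432
  k3 = f(0.345000, -1.965426) = 0.904096
  k4 = f(0.460000, -1.861149) = 0.856128
  p ← -2.069091 + (0.23/6)·(k1 + 2k2 + 2k3 + k4) = -1.861364
p(0.46) ≈ -1.8614

-1.8614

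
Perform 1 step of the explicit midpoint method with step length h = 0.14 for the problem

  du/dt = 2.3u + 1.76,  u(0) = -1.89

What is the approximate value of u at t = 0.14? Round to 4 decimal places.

-2.3105

Midpoint: k1 = f(t_n, u_n); k2 = f(t_n + h/2, u_n + (h/2)·k1); u_{n+1} = u_n + h·k2.
t=0.000000, u=-1.890000:
  k1 = f(0.000000, -1.890000) = -2.587000
  k2 = f(0.070000, -2.071090) = -3.003507
  u ← -1.890000 + 0.14·(-3.003507) = -2.310491
u(0.14) ≈ -2.3105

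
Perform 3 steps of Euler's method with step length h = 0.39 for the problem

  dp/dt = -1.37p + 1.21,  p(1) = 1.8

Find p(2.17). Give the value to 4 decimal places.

0.9758

Euler: p_{n+1} = p_n + h·f(t_n, p_n).
t=1.000000, p=1.800000: f=-1.256000 → p ← 1.800000 + 0.39·(-1.256000) = 1.310160
t=1.390000, p=1.310160: f=-0.584919 → p ← 1.310160 + 0.39·(-0.584919) = 1.082042
t=1.780000, p=1.082042: f=-0.272397 → p ← 1.082042 + 0.39·(-0.272397) = 0.975807
p(2.17) ≈ 0.9758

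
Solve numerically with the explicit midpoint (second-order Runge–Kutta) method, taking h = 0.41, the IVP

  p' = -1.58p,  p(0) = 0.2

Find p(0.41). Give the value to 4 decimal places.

Midpoint: k1 = f(x_n, p_n); k2 = f(x_n + h/2, p_n + (h/2)·k1); p_{n+1} = p_n + h·k2.
x=0.000000, p=0.200000:
  k1 = f(0.000000, 0.200000) = -0.316000
  k2 = f(0.205000, 0.135220) = -0.213648
  p ← 0.200000 + 0.41·(-0.213648) = 0.112404
p(0.41) ≈ 0.1124

0.1124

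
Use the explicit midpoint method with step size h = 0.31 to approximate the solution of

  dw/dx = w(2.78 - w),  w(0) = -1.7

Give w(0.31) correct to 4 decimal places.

Midpoint: k1 = f(x_n, w_n); k2 = f(x_n + h/2, w_n + (h/2)·k1); w_{n+1} = w_n + h·k2.
x=0.000000, w=-1.700000:
  k1 = f(0.000000, -1.700000) = -7.616000
  k2 = f(0.155000, -2.880480) = -16.304899
  w ← -1.700000 + 0.31·(-16.304899) = -6.754519
w(0.31) ≈ -6.7545

-6.7545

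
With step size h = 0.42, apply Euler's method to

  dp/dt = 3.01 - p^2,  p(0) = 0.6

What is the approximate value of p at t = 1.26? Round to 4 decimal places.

1.7304

Euler: p_{n+1} = p_n + h·f(t_n, p_n).
t=0.000000, p=0.600000: f=2.650000 → p ← 0.600000 + 0.42·2.650000 = 1.713000
t=0.420000, p=1.713000: f=0.075631 → p ← 1.713000 + 0.42·0.075631 = 1.744765
t=0.840000, p=1.744765: f=-0.034205 → p ← 1.744765 + 0.42·(-0.034205) = 1.730399
p(1.26) ≈ 1.7304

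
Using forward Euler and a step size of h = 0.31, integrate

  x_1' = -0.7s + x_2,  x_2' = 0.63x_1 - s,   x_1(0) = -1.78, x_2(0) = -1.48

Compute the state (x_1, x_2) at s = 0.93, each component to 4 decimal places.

Euler on (x_1,x_2): x_1_{n+1} = x_1_n + h·x_1', x_2_{n+1} = x_2_n + h·x_2'.
0.000000: (-1.780000, -1.480000); f=(-1.480000, -1.121400) → (-2.238800, -1.827634)
0.310000: (-2.238800, -1.827634); f=(-2.044634, -1.720444) → (-2.872637, -2.360972)
0.620000: (-2.872637, -2.360972); f=(-2.794972, -2.429761) → (-3.739078, -3.114198)
(x_1(0.93), x_2(0.93)) ≈ (-3.7391, -3.1142)

-3.7391, -3.1142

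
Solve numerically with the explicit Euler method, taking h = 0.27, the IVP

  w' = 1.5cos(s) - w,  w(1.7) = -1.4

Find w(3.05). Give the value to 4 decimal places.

Euler: w_{n+1} = w_n + h·f(s_n, w_n).
s=1.700000, w=-1.400000: f=1.206733 → w ← -1.400000 + 0.27·1.206733 = -1.074182
s=1.970000, w=-1.074182: f=0.491155 → w ← -1.074182 + 0.27·0.491155 = -0.941570
s=2.240000, w=-0.941570: f=0.011028 → w ← -0.941570 + 0.27·0.011028 = -0.938593
s=2.510000, w=-0.938593: f=-0.272040 → w ← -0.938593 + 0.27·(-0.272040) = -1.012043
s=2.780000, w=-1.012043: f=-0.390958 → w ← -1.012043 + 0.27·(-0.390958) = -1.117602
w(3.05) ≈ -1.1176

-1.1176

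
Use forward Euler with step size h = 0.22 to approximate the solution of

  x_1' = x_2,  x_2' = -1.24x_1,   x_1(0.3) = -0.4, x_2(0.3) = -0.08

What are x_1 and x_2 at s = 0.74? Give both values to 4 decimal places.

-0.4112, 0.1430

Euler on (x_1,x_2): x_1_{n+1} = x_1_n + h·x_1', x_2_{n+1} = x_2_n + h·x_2'.
0.300000: (-0.400000, -0.080000); f=(-0.080000, 0.496000) → (-0.417600, 0.029120)
0.520000: (-0.417600, 0.029120); f=(0.029120, 0.517824) → (-0.411194, 0.143041)
(x_1(0.74), x_2(0.74)) ≈ (-0.4112, 0.1430)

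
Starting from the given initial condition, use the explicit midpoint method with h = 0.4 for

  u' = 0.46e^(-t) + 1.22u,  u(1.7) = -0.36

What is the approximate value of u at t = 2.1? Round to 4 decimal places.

Midpoint: k1 = f(t_n, u_n); k2 = f(t_n + h/2, u_n + (h/2)·k1); u_{n+1} = u_n + h·k2.
t=1.700000, u=-0.360000:
  k1 = f(1.700000, -0.360000) = -0.355166
  k2 = f(1.900000, -0.431033) = -0.457059
  u ← -0.360000 + 0.4·(-0.457059) = -0.542824
u(2.1) ≈ -0.5428

-0.5428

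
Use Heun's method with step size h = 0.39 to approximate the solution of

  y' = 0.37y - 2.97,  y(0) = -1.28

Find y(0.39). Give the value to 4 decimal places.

-2.7199

Heun: k1 = f(x_n, y_n); k2 = f(x_n + h, y_n + h·k1); y_{n+1} = y_n + (h/2)·(k1 + k2).
x=0.000000, y=-1.280000:
  k1 = f(0.000000, -1.280000) = -3.443600
  k2 = f(0.390000, -2.623004) = -3.940511
  y ← -1.280000 + (0.39/2)·(-3.443600 + (-3.940511)) = -2.719902
y(0.39) ≈ -2.7199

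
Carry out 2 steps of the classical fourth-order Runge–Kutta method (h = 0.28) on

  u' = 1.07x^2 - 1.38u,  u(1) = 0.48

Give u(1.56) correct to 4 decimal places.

RK4: k1 = f(x_n, u_n); k2 = f(x_n + h/2, u_n + (h/2)·k1); k3 = f(x_n + h/2, u_n + (h/2)·k2); k4 = f(x_n + h, u_n + h·k3); u_{n+1} = u_n + (h/6)·(k1 + 2k2 + 2k3 + k4).
x=1.000000, u=0.480000:
  k1 = f(1.000000, 0.480000) = 0.407600
  k2 = f(1.140000, 0.537064) = 0.649424
  k3 = f(1.140000, 0.570919) = 0.602703
  k4 = f(1.280000, 0.648757) = 0.857803
  u ← 0.480000 + (0.28/6)·(k1 + 2k2 + 2k3 + k4) = 0.655917
x=1.280000, u=0.655917:
  k1 = f(1.280000, 0.655917) = 0.847922
  k2 = f(1.420000, 0.774626) = 1.088564
  k3 = f(1.420000, 0.808316) = 1.042072
  k4 = f(1.560000, 0.947697) = 1.296130
  u ← 0.655917 + (0.28/6)·(k1 + 2k2 + 2k3 + k4) = 0.954832
u(1.56) ≈ 0.9548

0.9548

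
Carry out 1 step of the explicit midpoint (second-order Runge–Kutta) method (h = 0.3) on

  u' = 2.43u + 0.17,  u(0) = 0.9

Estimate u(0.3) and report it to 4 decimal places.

1.8648

Midpoint: k1 = f(t_n, u_n); k2 = f(t_n + h/2, u_n + (h/2)·k1); u_{n+1} = u_n + h·k2.
t=0.000000, u=0.900000:
  k1 = f(0.000000, 0.900000) = 2.357000
  k2 = f(0.150000, 1.253550) = 3.216127
  u ← 0.900000 + 0.3·3.216127 = 1.864838
u(0.3) ≈ 1.8648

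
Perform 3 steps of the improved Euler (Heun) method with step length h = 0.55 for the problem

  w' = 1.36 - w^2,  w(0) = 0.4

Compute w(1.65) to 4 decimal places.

Heun: k1 = f(t_n, w_n); k2 = f(t_n + h, w_n + h·k1); w_{n+1} = w_n + (h/2)·(k1 + k2).
t=0.000000, w=0.400000:
  k1 = f(0.000000, 0.400000) = 1.200000
  k2 = f(0.550000, 1.060000) = 0.236400
  w ← 0.400000 + (0.55/2)·(1.200000 + 0.236400) = 0.795010
t=0.550000, w=0.795010:
  k1 = f(0.550000, 0.795010) = 0.727959
  k2 = f(1.100000, 1.195388) = -0.068951
  w ← 0.795010 + (0.55/2)·(0.727959 + (-0.068951)) = 0.976237
t=1.100000, w=0.976237:
  k1 = f(1.100000, 0.976237) = 0.406961
  k2 = f(1.650000, 1.200066) = -0.080158
  w ← 0.976237 + (0.55/2)·(0.406961 + (-0.080158)) = 1.066108
w(1.65) ≈ 1.0661

1.0661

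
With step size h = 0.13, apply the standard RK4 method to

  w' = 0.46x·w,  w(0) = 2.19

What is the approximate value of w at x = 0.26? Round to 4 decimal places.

RK4: k1 = f(x_n, w_n); k2 = f(x_n + h/2, w_n + (h/2)·k1); k3 = f(x_n + h/2, w_n + (h/2)·k2); k4 = f(x_n + h, w_n + h·k3); w_{n+1} = w_n + (h/6)·(k1 + 2k2 + 2k3 + k4).
x=0.000000, w=2.190000:
  k1 = f(0.000000, 2.190000) = 0.000000
  k2 = f(0.065000, 2.190000) = 0.065481
  k3 = f(0.065000, 2.194256) = 0.065608
  k4 = f(0.130000, 2.198529) = 0.131472
  w ← 2.190000 + (0.13/6)·(k1 + 2k2 + 2k3 + k4) = 2.198529
x=0.130000, w=2.198529:
  k1 = f(0.130000, 2.198529) = 0.131472
  k2 = f(0.195000, 2.207075) = 0.197975
  k3 = f(0.195000, 2.211397) = 0.198362
  k4 = f(0.260000, 2.224316) = 0.266028
  w ← 2.198529 + (0.13/6)·(k1 + 2k2 + 2k3 + k4) = 2.224316
w(0.26) ≈ 2.2243

2.2243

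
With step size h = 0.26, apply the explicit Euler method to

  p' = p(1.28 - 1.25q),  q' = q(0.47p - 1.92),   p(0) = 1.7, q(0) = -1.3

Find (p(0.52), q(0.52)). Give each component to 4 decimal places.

4.8704, -0.7972

Euler on (p,q): p_{n+1} = p_n + h·p', q_{n+1} = q_n + h·q'.
0.000000: (1.700000, -1.300000); f=(4.938500, 1.457300) → (2.984010, -0.921102)
0.260000: (2.984010, -0.921102); f=(7.255255, 0.476684) → (4.870376, -0.797164)
(p(0.52), q(0.52)) ≈ (4.8704, -0.7972)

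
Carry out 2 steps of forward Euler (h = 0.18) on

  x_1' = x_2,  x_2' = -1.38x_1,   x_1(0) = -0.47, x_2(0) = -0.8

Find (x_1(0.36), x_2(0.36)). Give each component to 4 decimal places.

-0.7370, -0.5307

Euler on (x_1,x_2): x_1_{n+1} = x_1_n + h·x_1', x_2_{n+1} = x_2_n + h·x_2'.
0.000000: (-0.470000, -0.800000); f=(-0.800000, 0.648600) → (-0.614000, -0.683252)
0.180000: (-0.614000, -0.683252); f=(-0.683252, 0.847320) → (-0.736985, -0.530734)
(x_1(0.36), x_2(0.36)) ≈ (-0.7370, -0.5307)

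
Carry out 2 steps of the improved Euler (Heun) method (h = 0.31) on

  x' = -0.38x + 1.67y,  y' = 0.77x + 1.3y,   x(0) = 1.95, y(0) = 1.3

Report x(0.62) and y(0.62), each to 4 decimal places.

Heun on (x,y): k1 = f(t_n, state_n); k2 = f(t_n + h, state_n + h·k1); state_{n+1} = state_n + (h/2)·(k1 + k2).
0.000000: (1.950000, 1.300000)
  k1 = (1.430000, 3.191500)
  predictor → (2.393300, 2.289365)
  k2 = (2.913786, 4.819016)
  → (2.623287, 2.541630)
0.310000: (2.623287, 2.541630)
  k1 = (3.247673, 5.324050)
  predictor → (3.630065, 4.192085)
  k2 = (5.621358, 8.244861)
  → (3.997987, 4.644811)
(x(0.62), y(0.62)) ≈ (3.9980, 4.6448)

3.9980, 4.6448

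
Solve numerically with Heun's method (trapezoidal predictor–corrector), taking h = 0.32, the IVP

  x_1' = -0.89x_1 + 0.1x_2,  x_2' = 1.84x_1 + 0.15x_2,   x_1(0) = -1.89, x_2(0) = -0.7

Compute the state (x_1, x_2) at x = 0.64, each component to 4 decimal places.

Heun on (x_1,x_2): k1 = f(x_n, state_n); k2 = f(x_n + h, state_n + h·k1); state_{n+1} = state_n + (h/2)·(k1 + k2).
0.000000: (-1.890000, -0.700000)
  k1 = (1.612100, -3.582600)
  predictor → (-1.374128, -1.846432)
  k2 = (1.038331, -2.805360)
  → (-1.465931, -1.722074)
0.320000: (-1.465931, -1.722074)
  k1 = (1.132471, -2.955624)
  predictor → (-1.103540, -2.667873)
  k2 = (0.715363, -2.430695)
  → (-1.170278, -2.583885)
(x_1(0.64), x_2(0.64)) ≈ (-1.1703, -2.5839)

-1.1703, -2.5839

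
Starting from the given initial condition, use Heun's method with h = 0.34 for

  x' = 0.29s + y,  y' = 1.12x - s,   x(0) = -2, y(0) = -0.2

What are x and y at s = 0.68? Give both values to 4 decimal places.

-2.6422, -2.0966

Heun on (x,y): k1 = f(s_n, state_n); k2 = f(s_n + h, state_n + h·k1); state_{n+1} = state_n + (h/2)·(k1 + k2).
0.000000: (-2.000000, -0.200000)
  k1 = (-0.200000, -2.240000)
  predictor → (-2.068000, -0.961600)
  k2 = (-0.863000, -2.656160)
  → (-2.180710, -1.032347)
0.340000: (-2.180710, -1.032347)
  k1 = (-0.933747, -2.782395)
  predictor → (-2.498184, -1.978362)
  k2 = (-1.781162, -3.477966)
  → (-2.642244, -2.096609)
(x(0.68), y(0.68)) ≈ (-2.6422, -2.0966)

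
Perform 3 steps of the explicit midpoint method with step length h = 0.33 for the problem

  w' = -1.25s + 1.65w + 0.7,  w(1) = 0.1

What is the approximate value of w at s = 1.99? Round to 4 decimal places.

Midpoint: k1 = f(s_n, w_n); k2 = f(s_n + h/2, w_n + (h/2)·k1); w_{n+1} = w_n + h·k2.
s=1.000000, w=0.100000:
  k1 = f(1.000000, 0.100000) = -0.385000
  k2 = f(1.165000, 0.036475) = -0.696066
  w ← 0.100000 + 0.33·(-0.696066) = -0.129702
s=1.330000, w=-0.129702:
  k1 = f(1.330000, -0.129702) = -1.176508
  k2 = f(1.495000, -0.323826) = -1.703062
  w ← -0.129702 + 0.33·(-1.703062) = -0.691712
s=1.660000, w=-0.691712:
  k1 = f(1.660000, -0.691712) = -2.516326
  k2 = f(1.825000, -1.106906) = -3.407645
  w ← -0.691712 + 0.33·(-3.407645) = -1.816235
w(1.99) ≈ -1.8162

-1.8162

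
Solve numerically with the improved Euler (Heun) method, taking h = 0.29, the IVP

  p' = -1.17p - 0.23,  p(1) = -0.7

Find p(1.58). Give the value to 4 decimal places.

Heun: k1 = f(t_n, p_n); k2 = f(t_n + h, p_n + h·k1); p_{n+1} = p_n + (h/2)·(k1 + k2).
t=1.000000, p=-0.700000:
  k1 = f(1.000000, -0.700000) = 0.589000
  k2 = f(1.290000, -0.529190) = 0.389152
  p ← -0.700000 + (0.29/2)·(0.589000 + 0.389152) = -0.558168
t=1.290000, p=-0.558168:
  k1 = f(1.290000, -0.558168) = 0.423056
  k2 = f(1.580000, -0.435482) = 0.279513
  p ← -0.558168 + (0.29/2)·(0.423056 + 0.279513) = -0.456295
p(1.58) ≈ -0.4563

-0.4563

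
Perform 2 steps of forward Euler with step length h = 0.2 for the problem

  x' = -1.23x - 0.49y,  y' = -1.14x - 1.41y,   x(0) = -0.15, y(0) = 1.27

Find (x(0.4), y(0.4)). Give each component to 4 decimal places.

-0.2718, 0.7334

Euler on (x,y): x_{n+1} = x_n + h·x', y_{n+1} = y_n + h·y'.
0.000000: (-0.150000, 1.270000); f=(-0.437800, -1.619700) → (-0.237560, 0.946060)
0.200000: (-0.237560, 0.946060); f=(-0.171371, -1.063126) → (-0.271834, 0.733435)
(x(0.4), y(0.4)) ≈ (-0.2718, 0.7334)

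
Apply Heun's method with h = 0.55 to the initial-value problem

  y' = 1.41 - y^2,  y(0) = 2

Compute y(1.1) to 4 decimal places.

1.4059

Heun: k1 = f(x_n, y_n); k2 = f(x_n + h, y_n + h·k1); y_{n+1} = y_n + (h/2)·(k1 + k2).
x=0.000000, y=2.000000:
  k1 = f(0.000000, 2.000000) = -2.590000
  k2 = f(0.550000, 0.575500) = 1.078800
  y ← 2.000000 + (0.55/2)·(-2.590000 + 1.078800) = 1.584420
x=0.550000, y=1.584420:
  k1 = f(0.550000, 1.584420) = -1.100387
  k2 = f(1.100000, 0.979207) = 0.451153
  y ← 1.584420 + (0.55/2)·(-1.100387 + 0.451153) = 1.405881
y(1.1) ≈ 1.4059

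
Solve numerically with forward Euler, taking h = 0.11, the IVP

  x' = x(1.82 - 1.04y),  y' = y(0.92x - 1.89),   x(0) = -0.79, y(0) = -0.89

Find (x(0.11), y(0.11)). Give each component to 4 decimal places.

-1.0286, -0.6338

Euler on (x,y): x_{n+1} = x_n + h·x', y_{n+1} = y_n + h·y'.
0.000000: (-0.790000, -0.890000); f=(-2.169024, 2.328952) → (-1.028593, -0.633815)
(x(0.11), y(0.11)) ≈ (-1.0286, -0.6338)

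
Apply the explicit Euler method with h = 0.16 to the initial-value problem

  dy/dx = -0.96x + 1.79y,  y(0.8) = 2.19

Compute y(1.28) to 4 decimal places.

Euler: y_{n+1} = y_n + h·f(x_n, y_n).
x=0.800000, y=2.190000: f=3.152100 → y ← 2.190000 + 0.16·3.152100 = 2.694336
x=0.960000, y=2.694336: f=3.901261 → y ← 2.694336 + 0.16·3.901261 = 3.318538
x=1.120000, y=3.318538: f=4.864983 → y ← 3.318538 + 0.16·4.864983 = 4.096935
y(1.28) ≈ 4.0969

4.0969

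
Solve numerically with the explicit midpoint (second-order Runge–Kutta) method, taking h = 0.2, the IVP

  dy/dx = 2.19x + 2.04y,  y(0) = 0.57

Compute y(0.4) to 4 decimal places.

1.4821

Midpoint: k1 = f(x_n, y_n); k2 = f(x_n + h/2, y_n + (h/2)·k1); y_{n+1} = y_n + h·k2.
x=0.000000, y=0.570000:
  k1 = f(0.000000, 0.570000) = 1.162800
  k2 = f(0.100000, 0.686280) = 1.619011
  y ← 0.570000 + 0.2·1.619011 = 0.893802
x=0.200000, y=0.893802:
  k1 = f(0.200000, 0.893802) = 2.261357
  k2 = f(0.300000, 1.119938) = 2.941673
  y ← 0.893802 + 0.2·2.941673 = 1.482137
y(0.4) ≈ 1.4821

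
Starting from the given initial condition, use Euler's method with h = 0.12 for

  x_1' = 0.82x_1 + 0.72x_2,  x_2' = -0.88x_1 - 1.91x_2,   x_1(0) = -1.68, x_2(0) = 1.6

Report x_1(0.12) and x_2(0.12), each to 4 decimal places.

Euler on (x_1,x_2): x_1_{n+1} = x_1_n + h·x_1', x_2_{n+1} = x_2_n + h·x_2'.
0.000000: (-1.680000, 1.600000); f=(-0.225600, -1.577600) → (-1.707072, 1.410688)
(x_1(0.12), x_2(0.12)) ≈ (-1.7071, 1.4107)

-1.7071, 1.4107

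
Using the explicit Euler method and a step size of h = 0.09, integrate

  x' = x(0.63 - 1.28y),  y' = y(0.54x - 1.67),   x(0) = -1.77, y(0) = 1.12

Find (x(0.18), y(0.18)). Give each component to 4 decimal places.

-1.5733, 0.6585

Euler on (x,y): x_{n+1} = x_n + h·x', y_{n+1} = y_n + h·y'.
0.000000: (-1.770000, 1.120000); f=(1.422372, -2.940896) → (-1.641987, 0.855319)
0.090000: (-1.641987, 0.855319); f=(0.763210, -2.186772) → (-1.573298, 0.658510)
(x(0.18), y(0.18)) ≈ (-1.5733, 0.6585)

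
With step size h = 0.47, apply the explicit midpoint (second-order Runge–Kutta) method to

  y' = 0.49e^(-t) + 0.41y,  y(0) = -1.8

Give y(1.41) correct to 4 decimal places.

-2.6647

Midpoint: k1 = f(t_n, y_n); k2 = f(t_n + h/2, y_n + (h/2)·k1); y_{n+1} = y_n + h·k2.
t=0.000000, y=-1.800000:
  k1 = f(0.000000, -1.800000) = -0.248000
  k2 = f(0.235000, -1.858280) = -0.374515
  y ← -1.800000 + 0.47·(-0.374515) = -1.976022
t=0.470000, y=-1.976022:
  k1 = f(0.470000, -1.976022) = -0.503918
  k2 = f(0.705000, -2.094443) = -0.616608
  y ← -1.976022 + 0.47·(-0.616608) = -2.265828
t=0.940000, y=-2.265828:
  k1 = f(0.940000, -2.265828) = -0.737582
  k2 = f(1.175000, -2.439160) = -0.848734
  y ← -2.265828 + 0.47·(-0.848734) = -2.664733
y(1.41) ≈ -2.6647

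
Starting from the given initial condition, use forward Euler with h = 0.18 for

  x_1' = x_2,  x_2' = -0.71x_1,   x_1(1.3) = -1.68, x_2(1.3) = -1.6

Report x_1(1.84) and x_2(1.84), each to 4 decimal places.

Euler on (x_1,x_2): x_1_{n+1} = x_1_n + h·x_1', x_2_{n+1} = x_2_n + h·x_2'.
1.300000: (-1.680000, -1.600000); f=(-1.600000, 1.192800) → (-1.968000, -1.385296)
1.480000: (-1.968000, -1.385296); f=(-1.385296, 1.397280) → (-2.217353, -1.133786)
1.660000: (-2.217353, -1.133786); f=(-1.133786, 1.574321) → (-2.421435, -0.850408)
(x_1(1.84), x_2(1.84)) ≈ (-2.4214, -0.8504)

-2.4214, -0.8504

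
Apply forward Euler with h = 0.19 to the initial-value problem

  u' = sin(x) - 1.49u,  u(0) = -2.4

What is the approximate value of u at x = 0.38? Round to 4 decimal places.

Euler: u_{n+1} = u_n + h·f(x_n, u_n).
x=0.000000, u=-2.400000: f=3.576000 → u ← -2.400000 + 0.19·3.576000 = -1.720560
x=0.190000, u=-1.720560: f=2.752493 → u ← -1.720560 + 0.19·2.752493 = -1.197586
u(0.38) ≈ -1.1976

-1.1976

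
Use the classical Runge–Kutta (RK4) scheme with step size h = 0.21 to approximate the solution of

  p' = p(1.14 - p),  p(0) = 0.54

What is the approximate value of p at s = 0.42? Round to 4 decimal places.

RK4: k1 = f(s_n, p_n); k2 = f(s_n + h/2, p_n + (h/2)·k1); k3 = f(s_n + h/2, p_n + (h/2)·k2); k4 = f(s_n + h, p_n + h·k3); p_{n+1} = p_n + (h/6)·(k1 + 2k2 + 2k3 + k4).
s=0.000000, p=0.540000:
  k1 = f(0.000000, 0.540000) = 0.324000
  k2 = f(0.105000, 0.574020) = 0.324884
  k3 = f(0.105000, 0.574113) = 0.324883
  k4 = f(0.210000, 0.608225) = 0.323439
  p ← 0.540000 + (0.21/6)·(k1 + 2k2 + 2k3 + k4) = 0.608144
s=0.210000, p=0.608144:
  k1 = f(0.210000, 0.608144) = 0.323445
  k2 = f(0.315000, 0.642106) = 0.319701
  k3 = f(0.315000, 0.641713) = 0.319757
  k4 = f(0.420000, 0.675293) = 0.313813
  p ← 0.608144 + (0.21/6)·(k1 + 2k2 + 2k3 + k4) = 0.675210
p(0.42) ≈ 0.6752

0.6752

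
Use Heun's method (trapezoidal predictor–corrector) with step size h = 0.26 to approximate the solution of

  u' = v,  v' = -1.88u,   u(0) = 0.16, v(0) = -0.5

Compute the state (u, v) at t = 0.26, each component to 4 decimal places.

Heun on (u,v): k1 = f(t_n, state_n); k2 = f(t_n + h, state_n + h·k1); state_{n+1} = state_n + (h/2)·(k1 + k2).
0.000000: (0.160000, -0.500000)
  k1 = (-0.500000, -0.300800)
  predictor → (0.030000, -0.578208)
  k2 = (-0.578208, -0.056400)
  → (0.019833, -0.546436)
(u(0.26), v(0.26)) ≈ (0.0198, -0.5464)

0.0198, -0.5464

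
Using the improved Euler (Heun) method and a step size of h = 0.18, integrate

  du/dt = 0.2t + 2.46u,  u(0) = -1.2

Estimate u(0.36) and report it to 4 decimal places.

Heun: k1 = f(t_n, u_n); k2 = f(t_n + h, u_n + h·k1); u_{n+1} = u_n + (h/2)·(k1 + k2).
t=0.000000, u=-1.200000:
  k1 = f(0.000000, -1.200000) = -2.952000
  k2 = f(0.180000, -1.731360) = -4.223146
  u ← -1.200000 + (0.18/2)·(-2.952000 + (-4.223146)) = -1.845763
t=0.180000, u=-1.845763:
  k1 = f(0.180000, -1.845763) = -4.504577
  k2 = f(0.360000, -2.656587) = -6.463204
  u ← -1.845763 + (0.18/2)·(-4.504577 + (-6.463204)) = -2.832863
u(0.36) ≈ -2.8329

-2.8329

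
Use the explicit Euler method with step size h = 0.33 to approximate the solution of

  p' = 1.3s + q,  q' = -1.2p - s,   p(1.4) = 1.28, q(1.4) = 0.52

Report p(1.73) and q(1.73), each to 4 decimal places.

Euler on (p,q): p_{n+1} = p_n + h·p', q_{n+1} = q_n + h·q'.
1.400000: (1.280000, 0.520000); f=(2.340000, -2.936000) → (2.052200, -0.448880)
(p(1.73), q(1.73)) ≈ (2.0522, -0.4489)

2.0522, -0.4489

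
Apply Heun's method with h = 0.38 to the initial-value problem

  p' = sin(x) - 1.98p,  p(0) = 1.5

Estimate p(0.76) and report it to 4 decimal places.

0.6081

Heun: k1 = f(x_n, p_n); k2 = f(x_n + h, p_n + h·k1); p_{n+1} = p_n + (h/2)·(k1 + k2).
x=0.000000, p=1.500000:
  k1 = f(0.000000, 1.500000) = -2.970000
  k2 = f(0.380000, 0.371400) = -0.364452
  p ← 1.500000 + (0.38/2)·(-2.970000 + (-0.364452)) = 0.866454
x=0.380000, p=0.866454:
  k1 = f(0.380000, 0.866454) = -1.344659
  k2 = f(0.760000, 0.355484) = -0.014937
  p ← 0.866454 + (0.38/2)·(-1.344659 + (-0.014937)) = 0.608131
p(0.76) ≈ 0.6081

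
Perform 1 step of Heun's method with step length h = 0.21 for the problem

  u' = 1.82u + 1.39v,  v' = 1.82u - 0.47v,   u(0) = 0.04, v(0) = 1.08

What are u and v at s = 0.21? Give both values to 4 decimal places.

Heun on (u,v): k1 = f(s_n, state_n); k2 = f(s_n + h, state_n + h·k1); state_{n+1} = state_n + (h/2)·(k1 + k2).
0.000000: (0.040000, 1.080000)
  k1 = (1.574000, -0.434800)
  predictor → (0.370540, 0.988692)
  k2 = (2.048665, 0.209698)
  → (0.420380, 1.056364)
(u(0.21), v(0.21)) ≈ (0.4204, 1.0564)

0.4204, 1.0564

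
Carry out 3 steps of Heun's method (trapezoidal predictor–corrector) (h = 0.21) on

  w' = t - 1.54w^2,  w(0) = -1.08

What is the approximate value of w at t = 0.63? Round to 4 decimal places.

-8.6504

Heun: k1 = f(t_n, w_n); k2 = f(t_n + h, w_n + h·k1); w_{n+1} = w_n + (h/2)·(k1 + k2).
t=0.000000, w=-1.080000:
  k1 = f(0.000000, -1.080000) = -1.796256
  k2 = f(0.210000, -1.457214) = -3.060147
  w ← -1.080000 + (0.21/2)·(-1.796256 + (-3.060147)) = -1.589922
t=0.210000, w=-1.589922:
  k1 = f(0.210000, -1.589922) = -3.682893
  k2 = f(0.420000, -2.363330) = -8.181406
  w ← -1.589922 + (0.21/2)·(-3.682893 + (-8.181406)) = -2.835674
t=0.420000, w=-2.835674:
  k1 = f(0.420000, -2.835674) = -11.963210
  k2 = f(0.630000, -5.347948) = -43.414839
  w ← -2.835674 + (0.21/2)·(-11.963210 + (-43.414839)) = -8.650369
w(0.63) ≈ -8.6504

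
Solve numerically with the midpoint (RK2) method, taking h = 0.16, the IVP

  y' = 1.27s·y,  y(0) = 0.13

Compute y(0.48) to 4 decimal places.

0.1503

Midpoint: k1 = f(s_n, y_n); k2 = f(s_n + h/2, y_n + (h/2)·k1); y_{n+1} = y_n + h·k2.
s=0.000000, y=0.130000:
  k1 = f(0.000000, 0.130000) = 0.000000
  k2 = f(0.080000, 0.130000) = 0.013208
  y ← 0.130000 + 0.16·0.013208 = 0.132113
s=0.160000, y=0.132113:
  k1 = f(0.160000, 0.132113) = 0.026845
  k2 = f(0.240000, 0.134261) = 0.040923
  y ← 0.132113 + 0.16·0.040923 = 0.138661
s=0.320000, y=0.138661:
  k1 = f(0.320000, 0.138661) = 0.056352
  k2 = f(0.400000, 0.143169) = 0.072730
  y ← 0.138661 + 0.16·0.072730 = 0.150298
y(0.48) ≈ 0.1503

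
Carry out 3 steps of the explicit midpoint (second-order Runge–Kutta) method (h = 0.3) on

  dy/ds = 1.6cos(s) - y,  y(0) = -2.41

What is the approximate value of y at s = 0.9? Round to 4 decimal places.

Midpoint: k1 = f(s_n, y_n); k2 = f(s_n + h/2, y_n + (h/2)·k1); y_{n+1} = y_n + h·k2.
s=0.000000, y=-2.410000:
  k1 = f(0.000000, -2.410000) = 4.010000
  k2 = f(0.150000, -1.808500) = 3.390534
  y ← -2.410000 + 0.3·3.390534 = -1.392840
s=0.300000, y=-1.392840:
  k1 = f(0.300000, -1.392840) = 2.921378
  k2 = f(0.450000, -0.954633) = 2.395349
  y ← -1.392840 + 0.3·2.395349 = -0.674235
s=0.600000, y=-0.674235:
  k1 = f(0.600000, -0.674235) = 1.994772
  k2 = f(0.750000, -0.375019) = 1.545722
  y ← -0.674235 + 0.3·1.545722 = -0.210519
y(0.9) ≈ -0.2105

-0.2105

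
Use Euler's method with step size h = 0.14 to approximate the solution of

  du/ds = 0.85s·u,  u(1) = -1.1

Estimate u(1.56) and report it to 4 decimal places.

-1.8830

Euler: u_{n+1} = u_n + h·f(s_n, u_n).
s=1.000000, u=-1.100000: f=-0.935000 → u ← -1.100000 + 0.14·(-0.935000) = -1.230900
s=1.140000, u=-1.230900: f=-1.192742 → u ← -1.230900 + 0.14·(-1.192742) = -1.397884
s=1.280000, u=-1.397884: f=-1.520898 → u ← -1.397884 + 0.14·(-1.520898) = -1.610810
s=1.420000, u=-1.610810: f=-1.944247 → u ← -1.610810 + 0.14·(-1.944247) = -1.883004
u(1.56) ≈ -1.8830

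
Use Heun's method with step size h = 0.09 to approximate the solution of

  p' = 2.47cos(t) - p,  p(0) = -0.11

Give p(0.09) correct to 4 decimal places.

Heun: k1 = f(t_n, p_n); k2 = f(t_n + h, p_n + h·k1); p_{n+1} = p_n + (h/2)·(k1 + k2).
t=0.000000, p=-0.110000:
  k1 = f(0.000000, -0.110000) = 2.580000
  k2 = f(0.090000, 0.122200) = 2.337803
  p ← -0.110000 + (0.09/2)·(2.580000 + 2.337803) = 0.111301
p(0.09) ≈ 0.1113

0.1113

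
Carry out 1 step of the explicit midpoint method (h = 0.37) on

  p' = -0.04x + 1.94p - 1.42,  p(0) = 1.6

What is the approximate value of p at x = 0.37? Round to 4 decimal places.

2.4440

Midpoint: k1 = f(x_n, p_n); k2 = f(x_n + h/2, p_n + (h/2)·k1); p_{n+1} = p_n + h·k2.
x=0.000000, p=1.600000:
  k1 = f(0.000000, 1.600000) = 1.684000
  k2 = f(0.185000, 1.911540) = 2.280988
  p ← 1.600000 + 0.37·2.280988 = 2.443965
p(0.37) ≈ 2.4440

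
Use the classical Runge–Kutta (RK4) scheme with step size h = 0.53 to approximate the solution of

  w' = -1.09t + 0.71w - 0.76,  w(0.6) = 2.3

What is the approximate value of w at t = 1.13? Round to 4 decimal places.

RK4: k1 = f(t_n, w_n); k2 = f(t_n + h/2, w_n + (h/2)·k1); k3 = f(t_n + h/2, w_n + (h/2)·k2); k4 = f(t_n + h, w_n + h·k3); w_{n+1} = w_n + (h/6)·(k1 + 2k2 + 2k3 + k4).
t=0.600000, w=2.300000:
  k1 = f(0.600000, 2.300000) = 0.219000
  k2 = f(0.865000, 2.358035) = -0.028645
  k3 = f(0.865000, 2.292409) = -0.075240
  k4 = f(1.130000, 2.260123) = -0.387013
  w ← 2.300000 + (0.53/6)·(k1 + 2k2 + 2k3 + k4) = 2.266806
w(1.13) ≈ 2.2668

2.2668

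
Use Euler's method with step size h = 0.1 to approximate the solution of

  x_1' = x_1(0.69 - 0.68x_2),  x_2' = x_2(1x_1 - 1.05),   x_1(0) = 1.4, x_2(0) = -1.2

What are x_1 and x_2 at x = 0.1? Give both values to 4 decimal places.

Euler on (x_1,x_2): x_1_{n+1} = x_1_n + h·x_1', x_2_{n+1} = x_2_n + h·x_2'.
0.000000: (1.400000, -1.200000); f=(2.108400, -0.420000) → (1.610840, -1.242000)
(x_1(0.1), x_2(0.1)) ≈ (1.6108, -1.2420)

1.6108, -1.2420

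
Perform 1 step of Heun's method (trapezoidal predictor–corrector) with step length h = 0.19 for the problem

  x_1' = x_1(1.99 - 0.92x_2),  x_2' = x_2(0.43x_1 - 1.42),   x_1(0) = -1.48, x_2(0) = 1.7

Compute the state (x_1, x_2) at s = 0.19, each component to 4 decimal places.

Heun on (x_1,x_2): k1 = f(s_n, state_n); k2 = f(s_n + h, state_n + h·k1); state_{n+1} = state_n + (h/2)·(k1 + k2).
0.000000: (-1.480000, 1.700000)
  k1 = (-0.630480, -3.495880)
  predictor → (-1.599791, 1.035783)
  k2 = (-1.659111, -2.183337)
  → (-1.697511, 1.160474)
(x_1(0.19), x_2(0.19)) ≈ (-1.6975, 1.1605)

-1.6975, 1.1605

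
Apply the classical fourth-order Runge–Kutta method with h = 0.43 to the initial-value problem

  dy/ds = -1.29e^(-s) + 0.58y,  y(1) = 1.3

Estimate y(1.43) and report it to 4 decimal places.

1.4782

RK4: k1 = f(s_n, y_n); k2 = f(s_n + h/2, y_n + (h/2)·k1); k3 = f(s_n + h/2, y_n + (h/2)·k2); k4 = f(s_n + h, y_n + h·k3); y_{n+1} = y_n + (h/6)·(k1 + 2k2 + 2k3 + k4).
s=1.000000, y=1.300000:
  k1 = f(1.000000, 1.300000) = 0.279436
  k2 = f(1.215000, 1.360079) = 0.406090
  k3 = f(1.215000, 1.387309) = 0.421883
  k4 = f(1.430000, 1.481410) = 0.550509
  y ← 1.300000 + (0.43/6)·(k1 + 2k2 + 2k3 + k4) = 1.478156
y(1.43) ≈ 1.4782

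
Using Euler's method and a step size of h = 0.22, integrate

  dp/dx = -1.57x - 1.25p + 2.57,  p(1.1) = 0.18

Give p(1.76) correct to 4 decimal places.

Euler: p_{n+1} = p_n + h·f(x_n, p_n).
x=1.100000, p=0.180000: f=0.618000 → p ← 0.180000 + 0.22·0.618000 = 0.315960
x=1.320000, p=0.315960: f=0.102650 → p ← 0.315960 + 0.22·0.102650 = 0.338543
x=1.540000, p=0.338543: f=-0.270979 → p ← 0.338543 + 0.22·(-0.270979) = 0.278928
p(1.76) ≈ 0.2789

0.2789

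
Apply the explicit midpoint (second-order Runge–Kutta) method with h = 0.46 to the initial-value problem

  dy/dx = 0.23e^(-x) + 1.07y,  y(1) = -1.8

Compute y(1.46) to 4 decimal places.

-2.8635

Midpoint: k1 = f(x_n, y_n); k2 = f(x_n + h/2, y_n + (h/2)·k1); y_{n+1} = y_n + h·k2.
x=1.000000, y=-1.800000:
  k1 = f(1.000000, -1.800000) = -1.841388
  k2 = f(1.230000, -2.223519) = -2.311938
  y ← -1.800000 + 0.46·(-2.311938) = -2.863492
y(1.46) ≈ -2.8635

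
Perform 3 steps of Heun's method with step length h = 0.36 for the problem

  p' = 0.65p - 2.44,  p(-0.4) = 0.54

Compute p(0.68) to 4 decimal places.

-2.6962

Heun: k1 = f(t_n, p_n); k2 = f(t_n + h, p_n + h·k1); p_{n+1} = p_n + (h/2)·(k1 + k2).
t=-0.400000, p=0.540000:
  k1 = f(-0.400000, 0.540000) = -2.089000
  k2 = f(-0.040000, -0.212040) = -2.577826
  p ← 0.540000 + (0.36/2)·(-2.089000 + (-2.577826)) = -0.300029
t=-0.040000, p=-0.300029:
  k1 = f(-0.040000, -0.300029) = -2.635019
  k2 = f(0.320000, -1.248635) = -3.251613
  p ← -0.300029 + (0.36/2)·(-2.635019 + (-3.251613)) = -1.359622
t=0.320000, p=-1.359622:
  k1 = f(0.320000, -1.359622) = -3.323755
  k2 = f(0.680000, -2.556174) = -4.101513
  p ← -1.359622 + (0.36/2)·(-3.323755 + (-4.101513)) = -2.696171
p(0.68) ≈ -2.6962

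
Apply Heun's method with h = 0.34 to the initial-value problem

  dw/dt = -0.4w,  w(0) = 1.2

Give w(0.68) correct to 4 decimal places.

0.9151

Heun: k1 = f(t_n, w_n); k2 = f(t_n + h, w_n + h·k1); w_{n+1} = w_n + (h/2)·(k1 + k2).
t=0.000000, w=1.200000:
  k1 = f(0.000000, 1.200000) = -0.480000
  k2 = f(0.340000, 1.036800) = -0.414720
  w ← 1.200000 + (0.34/2)·(-0.480000 + (-0.414720)) = 1.047898
t=0.340000, w=1.047898:
  k1 = f(0.340000, 1.047898) = -0.419159
  k2 = f(0.680000, 0.905384) = -0.362153
  w ← 1.047898 + (0.34/2)·(-0.419159 + (-0.362153)) = 0.915074
w(0.68) ≈ 0.9151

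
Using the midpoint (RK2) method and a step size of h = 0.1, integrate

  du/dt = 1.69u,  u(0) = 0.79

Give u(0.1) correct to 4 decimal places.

Midpoint: k1 = f(t_n, u_n); k2 = f(t_n + h/2, u_n + (h/2)·k1); u_{n+1} = u_n + h·k2.
t=0.000000, u=0.790000:
  k1 = f(0.000000, 0.790000) = 1.335100
  k2 = f(0.050000, 0.856755) = 1.447916
  u ← 0.790000 + 0.1·1.447916 = 0.934792
u(0.1) ≈ 0.9348

0.9348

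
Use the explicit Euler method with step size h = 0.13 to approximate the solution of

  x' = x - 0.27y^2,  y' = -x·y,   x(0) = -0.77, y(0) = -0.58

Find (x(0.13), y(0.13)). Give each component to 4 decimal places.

Euler on (x,y): x_{n+1} = x_n + h·x', y_{n+1} = y_n + h·y'.
0.000000: (-0.770000, -0.580000); f=(-0.860828, -0.446600) → (-0.881908, -0.638058)
(x(0.13), y(0.13)) ≈ (-0.8819, -0.6381)

-0.8819, -0.6381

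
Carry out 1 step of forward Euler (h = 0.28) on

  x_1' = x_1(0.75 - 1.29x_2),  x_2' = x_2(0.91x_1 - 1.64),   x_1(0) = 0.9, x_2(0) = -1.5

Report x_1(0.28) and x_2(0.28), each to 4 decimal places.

1.5766, -1.1552

Euler on (x_1,x_2): x_1_{n+1} = x_1_n + h·x_1', x_2_{n+1} = x_2_n + h·x_2'.
0.000000: (0.900000, -1.500000); f=(2.416500, 1.231500) → (1.576620, -1.155180)
(x_1(0.28), x_2(0.28)) ≈ (1.5766, -1.1552)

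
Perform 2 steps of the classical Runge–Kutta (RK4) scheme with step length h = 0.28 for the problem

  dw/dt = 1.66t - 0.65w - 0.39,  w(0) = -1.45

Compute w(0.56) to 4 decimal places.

RK4: k1 = f(t_n, w_n); k2 = f(t_n + h/2, w_n + (h/2)·k1); k3 = f(t_n + h/2, w_n + (h/2)·k2); k4 = f(t_n + h, w_n + h·k3); w_{n+1} = w_n + (h/6)·(k1 + 2k2 + 2k3 + k4).
t=0.000000, w=-1.450000:
  k1 = f(0.000000, -1.450000) = 0.552500
  k2 = f(0.140000, -1.372650) = 0.734623
  k3 = f(0.140000, -1.347153) = 0.718049
  k4 = f(0.280000, -1.248946) = 0.886615
  w ← -1.450000 + (0.28/6)·(k1 + 2k2 + 2k3 + k4) = -1.247259
t=0.280000, w=-1.247259:
  k1 = f(0.280000, -1.247259) = 0.885518
  k2 = f(0.420000, -1.123286) = 1.037336
  k3 = f(0.420000, -1.102032) = 1.023521
  k4 = f(0.560000, -0.960673) = 1.164037
  w ← -1.247259 + (0.28/6)·(k1 + 2k2 + 2k3 + k4) = -0.959266
w(0.56) ≈ -0.9593

-0.9593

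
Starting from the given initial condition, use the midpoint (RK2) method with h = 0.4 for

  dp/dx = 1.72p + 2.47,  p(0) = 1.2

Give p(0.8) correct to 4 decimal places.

Midpoint: k1 = f(x_n, p_n); k2 = f(x_n + h/2, p_n + (h/2)·k1); p_{n+1} = p_n + h·k2.
x=0.000000, p=1.200000:
  k1 = f(0.000000, 1.200000) = 4.534000
  k2 = f(0.200000, 2.106800) = 6.093696
  p ← 1.200000 + 0.4·6.093696 = 3.637478
x=0.400000, p=3.637478:
  k1 = f(0.400000, 3.637478) = 8.726463
  k2 = f(0.600000, 5.382771) = 11.728366
  p ← 3.637478 + 0.4·11.728366 = 8.328825
p(0.8) ≈ 8.3288

8.3288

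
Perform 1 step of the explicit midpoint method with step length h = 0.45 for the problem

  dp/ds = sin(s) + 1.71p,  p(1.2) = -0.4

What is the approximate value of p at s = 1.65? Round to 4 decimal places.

-0.2196

Midpoint: k1 = f(s_n, p_n); k2 = f(s_n + h/2, p_n + (h/2)·k1); p_{n+1} = p_n + h·k2.
s=1.200000, p=-0.400000:
  k1 = f(1.200000, -0.400000) = 0.248039
  k2 = f(1.425000, -0.344191) = 0.400824
  p ← -0.400000 + 0.45·0.400824 = -0.219629
p(1.65) ≈ -0.2196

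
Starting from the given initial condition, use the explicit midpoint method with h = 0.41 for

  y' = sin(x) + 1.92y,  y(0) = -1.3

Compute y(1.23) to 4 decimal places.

-10.5221

Midpoint: k1 = f(x_n, y_n); k2 = f(x_n + h/2, y_n + (h/2)·k1); y_{n+1} = y_n + h·k2.
x=0.000000, y=-1.300000:
  k1 = f(0.000000, -1.300000) = -2.496000
  k2 = f(0.205000, -1.811680) = -3.274858
  y ← -1.300000 + 0.41·(-3.274858) = -2.642692
x=0.410000, y=-2.642692:
  k1 = f(0.410000, -2.642692) = -4.675359
  k2 = f(0.615000, -3.601141) = -6.337231
  y ← -2.642692 + 0.41·(-6.337231) = -5.240957
x=0.820000, y=-5.240957:
  k1 = f(0.820000, -5.240957) = -9.331491
  k2 = f(1.025000, -7.153913) = -12.880798
  y ← -5.240957 + 0.41·(-12.880798) = -10.522084
y(1.23) ≈ -10.5221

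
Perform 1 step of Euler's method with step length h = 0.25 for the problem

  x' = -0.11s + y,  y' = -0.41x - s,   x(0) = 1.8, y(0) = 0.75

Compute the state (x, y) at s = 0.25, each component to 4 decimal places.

1.9875, 0.5655

Euler on (x,y): x_{n+1} = x_n + h·x', y_{n+1} = y_n + h·y'.
0.000000: (1.800000, 0.750000); f=(0.750000, -0.738000) → (1.987500, 0.565500)
(x(0.25), y(0.25)) ≈ (1.9875, 0.5655)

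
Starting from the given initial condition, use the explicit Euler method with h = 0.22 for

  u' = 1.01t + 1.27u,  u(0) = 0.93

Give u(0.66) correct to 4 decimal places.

Euler: u_{n+1} = u_n + h·f(t_n, u_n).
t=0.000000, u=0.930000: f=1.181100 → u ← 0.930000 + 0.22·1.181100 = 1.189842
t=0.220000, u=1.189842: f=1.733299 → u ← 1.189842 + 0.22·1.733299 = 1.571168
t=0.440000, u=1.571168: f=2.439783 → u ← 1.571168 + 0.22·2.439783 = 2.107920
u(0.66) ≈ 2.1079

2.1079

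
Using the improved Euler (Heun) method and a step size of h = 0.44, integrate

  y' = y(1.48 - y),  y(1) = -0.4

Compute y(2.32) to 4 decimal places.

Heun: k1 = f(t_n, y_n); k2 = f(t_n + h, y_n + h·k1); y_{n+1} = y_n + (h/2)·(k1 + k2).
t=1.000000, y=-0.400000:
  k1 = f(1.000000, -0.400000) = -0.752000
  k2 = f(1.440000, -0.730880) = -1.615888
  y ← -0.400000 + (0.44/2)·(-0.752000 + (-1.615888)) = -0.920935
t=1.440000, y=-0.920935:
  k1 = f(1.440000, -0.920935) = -2.211106
  k2 = f(1.880000, -1.893822) = -6.389419
  y ← -0.920935 + (0.44/2)·(-2.211106 + (-6.389419)) = -2.813051
t=1.880000, y=-2.813051:
  k1 = f(1.880000, -2.813051) = -12.076571
  k2 = f(2.320000, -8.126742) = -78.071513
  y ← -2.813051 + (0.44/2)·(-12.076571 + (-78.071513)) = -22.645629
y(2.32) ≈ -22.6456

-22.6456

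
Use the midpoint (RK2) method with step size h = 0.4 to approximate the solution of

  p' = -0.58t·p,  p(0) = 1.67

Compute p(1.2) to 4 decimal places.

Midpoint: k1 = f(t_n, p_n); k2 = f(t_n + h/2, p_n + (h/2)·k1); p_{n+1} = p_n + h·k2.
t=0.000000, p=1.670000:
  k1 = f(0.000000, 1.670000) = 0.000000
  k2 = f(0.200000, 1.670000) = -0.193720
  p ← 1.670000 + 0.4·(-0.193720) = 1.592512
t=0.400000, p=1.592512:
  k1 = f(0.400000, 1.592512) = -0.369463
  k2 = f(0.600000, 1.518619) = -0.528480
  p ← 1.592512 + 0.4·(-0.528480) = 1.381120
t=0.800000, p=1.381120:
  k1 = f(0.800000, 1.381120) = -0.640840
  k2 = f(1.000000, 1.252952) = -0.726712
  p ← 1.381120 + 0.4·(-0.726712) = 1.090435
p(1.2) ≈ 1.0904

1.0904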